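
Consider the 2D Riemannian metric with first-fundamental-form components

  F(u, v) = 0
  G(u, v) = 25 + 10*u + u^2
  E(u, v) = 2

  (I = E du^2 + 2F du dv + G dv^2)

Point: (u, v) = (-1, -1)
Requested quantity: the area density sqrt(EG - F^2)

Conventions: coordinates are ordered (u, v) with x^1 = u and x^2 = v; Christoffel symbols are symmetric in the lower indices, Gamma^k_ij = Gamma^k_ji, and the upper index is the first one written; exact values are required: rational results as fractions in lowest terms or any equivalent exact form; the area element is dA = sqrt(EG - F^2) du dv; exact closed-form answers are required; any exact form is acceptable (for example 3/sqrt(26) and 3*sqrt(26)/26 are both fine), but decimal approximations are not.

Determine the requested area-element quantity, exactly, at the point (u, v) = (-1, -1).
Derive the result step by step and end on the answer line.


E = 2, F = 0, G = 16; EG - F^2 = 32

Answer: sqrt(EG - F^2) = 4*sqrt(2)


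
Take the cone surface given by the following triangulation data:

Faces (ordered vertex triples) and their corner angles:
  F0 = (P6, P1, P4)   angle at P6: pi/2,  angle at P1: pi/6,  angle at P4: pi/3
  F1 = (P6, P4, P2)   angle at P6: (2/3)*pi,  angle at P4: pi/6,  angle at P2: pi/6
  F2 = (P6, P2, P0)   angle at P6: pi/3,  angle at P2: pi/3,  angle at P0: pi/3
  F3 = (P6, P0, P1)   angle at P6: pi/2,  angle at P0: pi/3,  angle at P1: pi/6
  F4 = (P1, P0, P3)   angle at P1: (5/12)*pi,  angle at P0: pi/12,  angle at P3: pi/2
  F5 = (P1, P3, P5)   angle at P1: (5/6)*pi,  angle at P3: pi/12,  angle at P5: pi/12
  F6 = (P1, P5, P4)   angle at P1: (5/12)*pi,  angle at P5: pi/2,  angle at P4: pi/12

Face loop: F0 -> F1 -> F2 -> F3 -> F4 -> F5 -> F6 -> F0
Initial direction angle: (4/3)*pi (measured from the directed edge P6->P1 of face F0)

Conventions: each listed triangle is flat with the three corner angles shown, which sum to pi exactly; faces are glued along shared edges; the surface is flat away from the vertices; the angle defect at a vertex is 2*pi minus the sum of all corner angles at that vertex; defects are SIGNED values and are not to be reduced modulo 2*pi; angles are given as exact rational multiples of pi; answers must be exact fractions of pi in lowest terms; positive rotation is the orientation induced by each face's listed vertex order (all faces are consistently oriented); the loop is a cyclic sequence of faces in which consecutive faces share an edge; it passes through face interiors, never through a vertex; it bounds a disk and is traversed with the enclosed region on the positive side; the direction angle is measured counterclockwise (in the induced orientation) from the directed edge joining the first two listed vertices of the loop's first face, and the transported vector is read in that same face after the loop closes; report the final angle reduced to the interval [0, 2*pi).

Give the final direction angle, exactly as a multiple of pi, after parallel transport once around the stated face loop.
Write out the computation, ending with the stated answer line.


enclosed vertex P1: corner angles sum to 2*pi, defect = 2*pi - 2*pi = 0
enclosed vertex P6: corner angles sum to 2*pi, defect = 2*pi - 2*pi = 0
by Gauss-Bonnet the loop rotates the vector by the enclosed defect sum (positive orientation, mod 2*pi)
final angle = (4/3)*pi + 0 = (4/3)*pi (mod 2*pi)

Answer: final direction angle = (4/3)*pi


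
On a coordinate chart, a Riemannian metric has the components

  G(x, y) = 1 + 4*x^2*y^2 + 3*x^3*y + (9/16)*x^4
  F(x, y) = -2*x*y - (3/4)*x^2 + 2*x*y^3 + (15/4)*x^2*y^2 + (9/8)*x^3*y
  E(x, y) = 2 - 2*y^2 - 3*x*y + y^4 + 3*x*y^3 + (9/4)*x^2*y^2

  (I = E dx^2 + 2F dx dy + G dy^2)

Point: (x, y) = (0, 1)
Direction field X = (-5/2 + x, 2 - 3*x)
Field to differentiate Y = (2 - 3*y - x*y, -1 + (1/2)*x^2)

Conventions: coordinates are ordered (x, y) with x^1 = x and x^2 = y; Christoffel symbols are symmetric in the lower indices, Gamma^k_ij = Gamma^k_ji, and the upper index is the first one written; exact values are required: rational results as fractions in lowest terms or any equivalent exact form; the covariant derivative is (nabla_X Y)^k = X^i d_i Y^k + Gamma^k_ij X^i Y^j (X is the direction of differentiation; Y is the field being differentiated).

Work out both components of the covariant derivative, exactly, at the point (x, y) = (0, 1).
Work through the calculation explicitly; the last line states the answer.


E = 1, F = 0, G = 1 at the point
E_x = 0, E_y = 0, F_x = 0, F_y = 0, G_x = 0, G_y = 0
EG - F^2 = 1;  g^inv = (1) * [[1, 0], [0, 1]]
first-kind symbols [ij,l] = (1/2)(d_i g_jl + d_j g_il - d_l g_ij): [xx,x] = E_x/2 = 0, [xx,y] = F_x - E_y/2 = 0, [xy,x] = E_y/2 = 0, [xy,y] = G_x/2 = 0, [yy,x] = F_y - G_x/2 = 0, [yy,y] = G_y/2 = 0
Gamma^x_ij = (G*[ij,x] - F*[ij,y])/(EG - F^2), Gamma^y_ij = (E*[ij,y] - F*[ij,x])/(EG - F^2)
Gamma_xxx = 0, Gamma_xxy = 0, Gamma_xyy = 0, Gamma_yxx = 0, Gamma_yxy = 0, Gamma_yyy = 0
X = (-5/2, 2), Y = (-1, -1) at the point

Answer: (nabla_X Y)^x = -7/2, (nabla_X Y)^y = 0


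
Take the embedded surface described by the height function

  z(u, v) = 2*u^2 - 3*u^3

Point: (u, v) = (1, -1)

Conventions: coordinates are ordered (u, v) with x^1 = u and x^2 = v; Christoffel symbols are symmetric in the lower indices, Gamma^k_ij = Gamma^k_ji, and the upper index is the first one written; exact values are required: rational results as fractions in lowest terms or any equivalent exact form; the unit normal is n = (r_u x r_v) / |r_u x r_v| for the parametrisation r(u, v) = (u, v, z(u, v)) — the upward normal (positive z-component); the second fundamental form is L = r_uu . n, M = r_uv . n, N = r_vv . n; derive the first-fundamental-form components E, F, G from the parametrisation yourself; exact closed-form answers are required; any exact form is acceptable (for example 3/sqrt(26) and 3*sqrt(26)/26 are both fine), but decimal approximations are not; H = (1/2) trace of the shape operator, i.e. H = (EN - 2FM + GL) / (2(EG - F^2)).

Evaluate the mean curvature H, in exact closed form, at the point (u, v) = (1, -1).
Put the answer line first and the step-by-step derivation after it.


Answer: H = -7*sqrt(26)/676

z_u = -5, z_v = 0, z_uu = -14, z_uv = 0, z_vv = 0
E = 26, F = 0, G = 1; answer radicand W^2 = 26
unnormalised second-form numerators: l = -14, m = 0, n = 0; L = l/sqrt(26), and similarly M = m/sqrt(W^2), N = n/sqrt(W^2)
H = (E*n - 2*F*m + G*l) / (2*(EG - F^2)*sqrt(W^2)); E*n - 2*F*m + G*l = -14, EG - F^2 = 26, so H = (-7/26)/sqrt(26)


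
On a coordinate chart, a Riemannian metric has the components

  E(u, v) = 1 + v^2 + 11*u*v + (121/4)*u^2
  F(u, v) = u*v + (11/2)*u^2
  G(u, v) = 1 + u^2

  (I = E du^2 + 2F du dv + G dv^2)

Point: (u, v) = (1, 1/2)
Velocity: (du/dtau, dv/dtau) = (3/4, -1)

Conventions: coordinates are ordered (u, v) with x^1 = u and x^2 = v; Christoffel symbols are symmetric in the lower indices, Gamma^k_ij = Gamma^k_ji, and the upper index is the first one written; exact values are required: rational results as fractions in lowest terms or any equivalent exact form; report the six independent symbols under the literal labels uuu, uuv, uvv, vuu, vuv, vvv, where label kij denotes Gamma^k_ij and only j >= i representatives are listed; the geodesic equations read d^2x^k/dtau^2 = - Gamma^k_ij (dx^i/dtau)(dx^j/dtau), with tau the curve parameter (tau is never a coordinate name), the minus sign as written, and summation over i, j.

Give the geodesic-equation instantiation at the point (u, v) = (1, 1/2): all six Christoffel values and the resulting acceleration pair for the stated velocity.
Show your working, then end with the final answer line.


E = 37, F = 6, G = 2 at the point
E_u = 66, E_v = 12, F_u = 23/2, F_v = 1, G_u = 2, G_v = 0
EG - F^2 = 38;  g^inv = (1/38) * [[2, -6], [-6, 37]]
first-kind symbols [ij,l] = (1/2)(d_i g_jl + d_j g_il - d_l g_ij): [uu,u] = E_u/2 = 33, [uu,v] = F_u - E_v/2 = 11/2, [uv,u] = E_v/2 = 6, [uv,v] = G_u/2 = 1, [vv,u] = F_v - G_u/2 = 0, [vv,v] = G_v/2 = 0
Gamma^u_ij = (G*[ij,u] - F*[ij,v])/(EG - F^2), Gamma^v_ij = (E*[ij,v] - F*[ij,u])/(EG - F^2)
Gamma_uuu = 33/38, Gamma_uuv = 3/19, Gamma_uvv = 0, Gamma_vuu = 11/76, Gamma_vuv = 1/38, Gamma_vvv = 0
d^2u/dtau^2 = -(Gamma_uuu*(3/4)^2 + 2*Gamma_uuv*(3/4)*(-1) + Gamma_uvv*(-1)^2) = -153/608
d^2v/dtau^2 = -(Gamma_vuu*(3/4)^2 + 2*Gamma_vuv*(3/4)*(-1) + Gamma_vvv*(-1)^2) = -51/1216

Answer: Gamma_uuu = 33/38, Gamma_uuv = 3/19, Gamma_uvv = 0, Gamma_vuu = 11/76, Gamma_vuv = 1/38, Gamma_vvv = 0; accelerations (d^2u/dtau^2, d^2v/dtau^2) = (-153/608, -51/1216)


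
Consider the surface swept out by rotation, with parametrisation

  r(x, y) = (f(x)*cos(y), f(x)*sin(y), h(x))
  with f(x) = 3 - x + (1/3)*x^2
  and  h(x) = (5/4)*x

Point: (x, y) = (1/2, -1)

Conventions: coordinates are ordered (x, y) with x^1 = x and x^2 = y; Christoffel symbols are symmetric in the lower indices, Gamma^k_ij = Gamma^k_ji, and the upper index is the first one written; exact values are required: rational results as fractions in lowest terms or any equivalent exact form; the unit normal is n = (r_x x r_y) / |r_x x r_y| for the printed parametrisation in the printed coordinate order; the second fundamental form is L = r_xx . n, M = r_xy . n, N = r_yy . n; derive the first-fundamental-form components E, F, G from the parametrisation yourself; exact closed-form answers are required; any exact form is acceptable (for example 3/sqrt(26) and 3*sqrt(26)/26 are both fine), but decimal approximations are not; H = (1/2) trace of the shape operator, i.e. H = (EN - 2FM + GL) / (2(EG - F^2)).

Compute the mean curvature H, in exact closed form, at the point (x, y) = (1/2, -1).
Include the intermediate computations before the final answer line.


f = 31/12, f' = -2/3, f'' = 2/3, h' = 5/4, h'' = 0
E = 289/144, F = 0, G = 961/144; answer radicand W^2 = 289/144
unnormalised second-form numerators: l = -5/6, m = 0, n = 155/48; L = l/sqrt(289/144), and similarly M = m/sqrt(W^2), N = n/sqrt(W^2)
H = (E*n - 2*F*m + G*l) / (2*(EG - F^2)*sqrt(W^2)); E*n - 2*F*m + G*l = 6355/6912, EG - F^2 = 277729/20736, so H = (615/17918)/sqrt(289/144)

Answer: H = 3690/152303


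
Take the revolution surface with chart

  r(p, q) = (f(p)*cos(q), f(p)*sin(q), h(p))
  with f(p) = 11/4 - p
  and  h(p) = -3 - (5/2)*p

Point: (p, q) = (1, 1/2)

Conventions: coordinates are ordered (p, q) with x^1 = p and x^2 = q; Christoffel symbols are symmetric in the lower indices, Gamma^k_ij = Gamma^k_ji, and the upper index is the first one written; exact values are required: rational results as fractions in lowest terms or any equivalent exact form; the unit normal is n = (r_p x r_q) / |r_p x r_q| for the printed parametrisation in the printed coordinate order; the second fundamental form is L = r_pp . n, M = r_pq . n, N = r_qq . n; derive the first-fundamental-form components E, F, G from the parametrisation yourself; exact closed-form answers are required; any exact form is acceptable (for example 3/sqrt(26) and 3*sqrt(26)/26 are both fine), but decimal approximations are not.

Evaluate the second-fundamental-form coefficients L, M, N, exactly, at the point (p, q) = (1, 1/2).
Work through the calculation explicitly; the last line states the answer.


f = 7/4, f' = -1, f'' = 0, h' = -5/2, h'' = 0
E = 29/4, F = 0, G = 49/16; answer radicand W^2 = 29/4
unnormalised second-form numerators: l = 0, m = 0, n = -35/8; L = l/sqrt(29/4), and similarly M = m/sqrt(W^2), N = n/sqrt(W^2)

Answer: L = 0, M = 0, N = -35*sqrt(29)/116


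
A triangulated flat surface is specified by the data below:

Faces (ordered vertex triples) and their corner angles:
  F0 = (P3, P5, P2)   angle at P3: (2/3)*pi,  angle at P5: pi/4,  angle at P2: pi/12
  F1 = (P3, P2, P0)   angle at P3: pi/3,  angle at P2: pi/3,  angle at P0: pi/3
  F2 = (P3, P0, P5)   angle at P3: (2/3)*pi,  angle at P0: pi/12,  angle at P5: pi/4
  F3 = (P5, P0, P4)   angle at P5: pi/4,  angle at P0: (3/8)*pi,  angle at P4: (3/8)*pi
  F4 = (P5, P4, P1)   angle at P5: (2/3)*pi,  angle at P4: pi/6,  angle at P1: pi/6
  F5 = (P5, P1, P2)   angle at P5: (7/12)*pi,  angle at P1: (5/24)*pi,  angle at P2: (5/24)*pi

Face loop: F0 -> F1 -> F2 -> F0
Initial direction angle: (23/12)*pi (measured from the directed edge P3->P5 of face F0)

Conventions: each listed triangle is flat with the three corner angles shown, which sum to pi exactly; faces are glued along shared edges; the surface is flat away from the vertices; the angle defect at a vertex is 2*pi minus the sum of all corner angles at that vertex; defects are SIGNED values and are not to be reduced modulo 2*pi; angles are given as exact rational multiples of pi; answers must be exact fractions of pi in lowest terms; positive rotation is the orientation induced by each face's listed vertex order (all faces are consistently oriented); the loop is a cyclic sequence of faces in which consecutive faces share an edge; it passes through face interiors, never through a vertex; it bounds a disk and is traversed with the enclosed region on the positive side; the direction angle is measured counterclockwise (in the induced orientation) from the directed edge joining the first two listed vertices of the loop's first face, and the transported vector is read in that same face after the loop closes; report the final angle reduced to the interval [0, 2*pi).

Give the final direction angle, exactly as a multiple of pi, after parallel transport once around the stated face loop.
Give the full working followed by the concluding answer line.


enclosed vertex P3: corner angles sum to (5/3)*pi, defect = 2*pi - (5/3)*pi = pi/3
transport around the loop rotates by the sum of enclosed defects; add to the initial angle mod 2*pi
final angle = (23/12)*pi + pi/3 = pi/4 (mod 2*pi)

Answer: final direction angle = pi/4


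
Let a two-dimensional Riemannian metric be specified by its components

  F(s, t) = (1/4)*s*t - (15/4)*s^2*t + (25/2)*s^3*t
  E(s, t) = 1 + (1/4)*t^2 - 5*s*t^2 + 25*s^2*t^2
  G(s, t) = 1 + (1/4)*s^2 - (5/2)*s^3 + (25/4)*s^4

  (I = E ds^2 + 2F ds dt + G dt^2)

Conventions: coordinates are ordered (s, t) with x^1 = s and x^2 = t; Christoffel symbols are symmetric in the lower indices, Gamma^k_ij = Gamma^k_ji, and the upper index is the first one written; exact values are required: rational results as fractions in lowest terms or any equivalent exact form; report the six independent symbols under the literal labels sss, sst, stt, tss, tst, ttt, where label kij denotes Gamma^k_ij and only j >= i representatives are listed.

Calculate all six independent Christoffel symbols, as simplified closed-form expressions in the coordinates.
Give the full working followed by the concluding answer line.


E = 1 + (1/4)*t^2 - 5*s*t^2 + 25*s^2*t^2; F = (1/4)*s*t - (15/4)*s^2*t + (25/2)*s^3*t; G = 1 + (1/4)*s^2 - (5/2)*s^3 + (25/4)*s^4
Gamma^k_ij = (1/2) g^{kl} (d_i g_jl + d_j g_il - d_l g_ij), with g^inv = (1/(EG-F^2)) [[G, -F], [-F, E]]
first partials: E_s = -5*t^2 + 50*s*t^2, E_t = (1/2)*t - 10*s*t + 50*s^2*t, F_s = (1/4)*t - (15/2)*s*t + (75/2)*s^2*t, F_t = (1/4)*s - (15/4)*s^2 + (25/2)*s^3, G_s = (1/2)*s - (15/2)*s^2 + 25*s^3, G_t = 0
D = EG - F^2 = 1 + (1/4)*t^2 + (1/4)*s^2 - 5*s*t^2 - (5/2)*s^3 + 25*s^2*t^2 + (25/4)*s^4
expanded: Gamma^s_ss = (G E_s - 2F F_s + F E_t)/(2D), Gamma^s_st = (G E_t - F G_s)/(2D), Gamma^s_tt = (2G F_t - G G_s - F G_t)/(2D), Gamma^t_ss = (2E F_s - E E_t - F E_s)/(2D), Gamma^t_st = (E G_s - F E_t)/(2D), Gamma^t_tt = (E G_t - 2F F_t + F G_s)/(2D); substitute and cancel common factors

Answer: Gamma_sss = (100*s*t^2 - 10*t^2)/(25*s^4 - 10*s^3 + 100*s^2*t^2 + s^2 - 20*s*t^2 + t^2 + 4), Gamma_sst = (100*s^2*t - 20*s*t + t)/(25*s^4 - 10*s^3 + 100*s^2*t^2 + s^2 - 20*s*t^2 + t^2 + 4), Gamma_stt = 0, Gamma_tss = (50*s^2*t - 10*s*t)/(25*s^4 - 10*s^3 + 100*s^2*t^2 + s^2 - 20*s*t^2 + t^2 + 4), Gamma_tst = (50*s^3 - 15*s^2 + s)/(25*s^4 - 10*s^3 + 100*s^2*t^2 + s^2 - 20*s*t^2 + t^2 + 4), Gamma_ttt = 0


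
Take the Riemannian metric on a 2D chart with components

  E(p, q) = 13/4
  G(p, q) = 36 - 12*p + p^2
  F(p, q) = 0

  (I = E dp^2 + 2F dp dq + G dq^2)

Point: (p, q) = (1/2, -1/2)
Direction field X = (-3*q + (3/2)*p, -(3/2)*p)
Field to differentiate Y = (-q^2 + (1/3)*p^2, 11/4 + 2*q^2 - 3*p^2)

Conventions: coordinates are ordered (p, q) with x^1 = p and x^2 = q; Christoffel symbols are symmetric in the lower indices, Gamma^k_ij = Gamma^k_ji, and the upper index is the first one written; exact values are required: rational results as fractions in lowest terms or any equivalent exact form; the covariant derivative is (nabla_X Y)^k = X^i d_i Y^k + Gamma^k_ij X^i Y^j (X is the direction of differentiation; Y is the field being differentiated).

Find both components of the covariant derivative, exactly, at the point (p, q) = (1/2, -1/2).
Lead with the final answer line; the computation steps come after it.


Answer: (nabla_X Y)^p = -165/52, (nabla_X Y)^q = -277/44

E = 13/4, F = 0, G = 121/4 at the point
E_p = 0, E_q = 0, F_p = 0, F_q = 0, G_p = -11, G_q = 0
EG - F^2 = 1573/16;  g^inv = (16/1573) * [[121/4, 0], [0, 13/4]]
first-kind symbols [ij,l] = (1/2)(d_i g_jl + d_j g_il - d_l g_ij): [pp,p] = E_p/2 = 0, [pp,q] = F_p - E_q/2 = 0, [pq,p] = E_q/2 = 0, [pq,q] = G_p/2 = -11/2, [qq,p] = F_q - G_p/2 = 11/2, [qq,q] = G_q/2 = 0
Gamma^p_ij = (G*[ij,p] - F*[ij,q])/(EG - F^2), Gamma^q_ij = (E*[ij,q] - F*[ij,p])/(EG - F^2)
Gamma_ppp = 0, Gamma_ppq = 0, Gamma_pqq = 22/13, Gamma_qpp = 0, Gamma_qpq = -2/11, Gamma_qqq = 0
X = (9/4, -3/4), Y = (-1/6, 5/2) at the point


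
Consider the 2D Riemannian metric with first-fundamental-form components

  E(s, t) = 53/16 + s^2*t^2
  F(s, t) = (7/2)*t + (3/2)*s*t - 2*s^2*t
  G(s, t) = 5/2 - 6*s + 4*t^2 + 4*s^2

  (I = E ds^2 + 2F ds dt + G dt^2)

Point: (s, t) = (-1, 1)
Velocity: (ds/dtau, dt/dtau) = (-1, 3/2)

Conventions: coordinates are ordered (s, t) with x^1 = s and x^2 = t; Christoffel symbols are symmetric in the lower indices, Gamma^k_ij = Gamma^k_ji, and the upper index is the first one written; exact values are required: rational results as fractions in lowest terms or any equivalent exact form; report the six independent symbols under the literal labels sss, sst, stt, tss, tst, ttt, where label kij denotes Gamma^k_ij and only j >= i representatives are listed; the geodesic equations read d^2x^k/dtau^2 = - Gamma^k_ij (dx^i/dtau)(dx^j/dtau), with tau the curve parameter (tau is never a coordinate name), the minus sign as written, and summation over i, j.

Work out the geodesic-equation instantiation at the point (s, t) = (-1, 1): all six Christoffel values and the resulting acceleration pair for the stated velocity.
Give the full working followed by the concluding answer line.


E = 69/16, F = 0, G = 33/2 at the point
E_s = -2, E_t = 2, F_s = 11/2, F_t = 0, G_s = -14, G_t = 8
EG - F^2 = 2277/32;  g^inv = (32/2277) * [[33/2, 0], [0, 69/16]]
first-kind symbols [ij,l] = (1/2)(d_i g_jl + d_j g_il - d_l g_ij): [ss,s] = E_s/2 = -1, [ss,t] = F_s - E_t/2 = 9/2, [st,s] = E_t/2 = 1, [st,t] = G_s/2 = -7, [tt,s] = F_t - G_s/2 = 7, [tt,t] = G_t/2 = 4
Gamma^s_ij = (G*[ij,s] - F*[ij,t])/(EG - F^2), Gamma^t_ij = (E*[ij,t] - F*[ij,s])/(EG - F^2)
Gamma_sss = -16/69, Gamma_sst = 16/69, Gamma_stt = 112/69, Gamma_tss = 3/11, Gamma_tst = -14/33, Gamma_ttt = 8/33
d^2s/dtau^2 = -(Gamma_sss*(-1)^2 + 2*Gamma_sst*(-1)*(3/2) + Gamma_stt*(3/2)^2) = -188/69
d^2t/dtau^2 = -(Gamma_tss*(-1)^2 + 2*Gamma_tst*(-1)*(3/2) + Gamma_ttt*(3/2)^2) = -23/11

Answer: Gamma_sss = -16/69, Gamma_sst = 16/69, Gamma_stt = 112/69, Gamma_tss = 3/11, Gamma_tst = -14/33, Gamma_ttt = 8/33; accelerations (d^2s/dtau^2, d^2t/dtau^2) = (-188/69, -23/11)


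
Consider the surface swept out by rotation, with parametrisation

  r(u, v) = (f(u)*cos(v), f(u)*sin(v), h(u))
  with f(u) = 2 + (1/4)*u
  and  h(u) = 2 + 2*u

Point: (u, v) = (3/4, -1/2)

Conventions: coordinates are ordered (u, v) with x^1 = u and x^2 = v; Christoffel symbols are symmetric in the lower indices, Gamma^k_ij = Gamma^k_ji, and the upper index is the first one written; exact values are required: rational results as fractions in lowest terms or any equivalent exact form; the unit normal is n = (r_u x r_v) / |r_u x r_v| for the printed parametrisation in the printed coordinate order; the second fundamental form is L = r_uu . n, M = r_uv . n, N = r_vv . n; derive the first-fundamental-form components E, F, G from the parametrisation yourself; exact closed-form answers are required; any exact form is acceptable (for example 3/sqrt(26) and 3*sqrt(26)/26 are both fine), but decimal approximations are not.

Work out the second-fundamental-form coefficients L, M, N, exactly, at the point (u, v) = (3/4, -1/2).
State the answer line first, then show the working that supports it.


Answer: L = 0, M = 0, N = 7*sqrt(65)/26

f = 35/16, f' = 1/4, f'' = 0, h' = 2, h'' = 0
E = 65/16, F = 0, G = 1225/256; answer radicand W^2 = 65/16
unnormalised second-form numerators: l = 0, m = 0, n = 35/8; L = l/sqrt(65/16), and similarly M = m/sqrt(W^2), N = n/sqrt(W^2)


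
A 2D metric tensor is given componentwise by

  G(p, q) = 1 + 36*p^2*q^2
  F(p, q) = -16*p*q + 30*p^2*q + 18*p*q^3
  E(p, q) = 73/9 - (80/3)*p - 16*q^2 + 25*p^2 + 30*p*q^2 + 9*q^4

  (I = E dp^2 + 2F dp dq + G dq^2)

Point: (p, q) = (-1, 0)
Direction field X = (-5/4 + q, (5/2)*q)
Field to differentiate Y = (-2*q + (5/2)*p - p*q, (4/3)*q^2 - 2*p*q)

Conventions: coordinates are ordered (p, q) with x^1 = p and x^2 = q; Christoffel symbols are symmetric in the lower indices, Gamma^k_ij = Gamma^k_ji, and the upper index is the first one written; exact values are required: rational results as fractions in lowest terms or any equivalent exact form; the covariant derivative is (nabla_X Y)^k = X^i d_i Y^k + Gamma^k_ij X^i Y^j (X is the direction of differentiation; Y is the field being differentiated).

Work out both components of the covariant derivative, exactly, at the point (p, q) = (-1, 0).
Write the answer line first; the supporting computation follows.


Answer: (nabla_X Y)^p = -22075/4304, (nabla_X Y)^q = 0

E = 538/9, F = 0, G = 1 at the point
E_p = -230/3, E_q = 0, F_p = 0, F_q = 46, G_p = 0, G_q = 0
EG - F^2 = 538/9;  g^inv = (9/538) * [[1, 0], [0, 538/9]]
first-kind symbols [ij,l] = (1/2)(d_i g_jl + d_j g_il - d_l g_ij): [pp,p] = E_p/2 = -115/3, [pp,q] = F_p - E_q/2 = 0, [pq,p] = E_q/2 = 0, [pq,q] = G_p/2 = 0, [qq,p] = F_q - G_p/2 = 46, [qq,q] = G_q/2 = 0
Gamma^p_ij = (G*[ij,p] - F*[ij,q])/(EG - F^2), Gamma^q_ij = (E*[ij,q] - F*[ij,p])/(EG - F^2)
Gamma_ppp = -345/538, Gamma_ppq = 0, Gamma_pqq = 207/269, Gamma_qpp = 0, Gamma_qpq = 0, Gamma_qqq = 0
X = (-5/4, 0), Y = (-5/2, 0) at the point


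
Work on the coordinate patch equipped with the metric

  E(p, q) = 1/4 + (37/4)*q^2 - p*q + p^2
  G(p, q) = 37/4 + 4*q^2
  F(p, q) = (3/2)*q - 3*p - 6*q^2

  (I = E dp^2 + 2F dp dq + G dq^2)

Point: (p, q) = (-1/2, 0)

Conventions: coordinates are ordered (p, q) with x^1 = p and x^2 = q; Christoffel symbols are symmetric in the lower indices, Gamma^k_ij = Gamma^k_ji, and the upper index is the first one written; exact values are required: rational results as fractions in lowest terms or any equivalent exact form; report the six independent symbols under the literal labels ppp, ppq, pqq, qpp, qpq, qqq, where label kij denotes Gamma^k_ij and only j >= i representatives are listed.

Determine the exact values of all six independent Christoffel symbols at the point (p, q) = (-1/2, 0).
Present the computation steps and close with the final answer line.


E = 1/2, F = 3/2, G = 37/4 at the point
E_p = -1, E_q = 1/2, F_p = -3, F_q = 3/2, G_p = 0, G_q = 0
EG - F^2 = 19/8;  g^inv = (8/19) * [[37/4, -3/2], [-3/2, 1/2]]
first-kind symbols [ij,l] = (1/2)(d_i g_jl + d_j g_il - d_l g_ij): [pp,p] = E_p/2 = -1/2, [pp,q] = F_p - E_q/2 = -13/4, [pq,p] = E_q/2 = 1/4, [pq,q] = G_p/2 = 0, [qq,p] = F_q - G_p/2 = 3/2, [qq,q] = G_q/2 = 0
Gamma^p_ij = (G*[ij,p] - F*[ij,q])/(EG - F^2), Gamma^q_ij = (E*[ij,q] - F*[ij,p])/(EG - F^2)

Answer: Gamma_ppp = 2/19, Gamma_ppq = 37/38, Gamma_pqq = 111/19, Gamma_qpp = -7/19, Gamma_qpq = -3/19, Gamma_qqq = -18/19


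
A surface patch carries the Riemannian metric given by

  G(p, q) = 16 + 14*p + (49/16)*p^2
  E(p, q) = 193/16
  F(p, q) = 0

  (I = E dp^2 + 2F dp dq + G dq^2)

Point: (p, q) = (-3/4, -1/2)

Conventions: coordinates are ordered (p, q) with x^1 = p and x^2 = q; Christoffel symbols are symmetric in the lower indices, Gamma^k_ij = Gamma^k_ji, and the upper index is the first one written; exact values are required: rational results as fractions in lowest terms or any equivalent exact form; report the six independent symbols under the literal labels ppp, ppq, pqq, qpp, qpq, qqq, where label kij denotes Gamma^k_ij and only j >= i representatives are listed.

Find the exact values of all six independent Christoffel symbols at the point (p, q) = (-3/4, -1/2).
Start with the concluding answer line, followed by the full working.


Answer: Gamma_ppp = 0, Gamma_ppq = 0, Gamma_pqq = -301/772, Gamma_qpp = 0, Gamma_qpq = 28/43, Gamma_qqq = 0

E = 193/16, F = 0, G = 1849/256 at the point
E_p = 0, E_q = 0, F_p = 0, F_q = 0, G_p = 301/32, G_q = 0
EG - F^2 = 356857/4096;  g^inv = (4096/356857) * [[1849/256, 0], [0, 193/16]]
first-kind symbols [ij,l] = (1/2)(d_i g_jl + d_j g_il - d_l g_ij): [pp,p] = E_p/2 = 0, [pp,q] = F_p - E_q/2 = 0, [pq,p] = E_q/2 = 0, [pq,q] = G_p/2 = 301/64, [qq,p] = F_q - G_p/2 = -301/64, [qq,q] = G_q/2 = 0
Gamma^p_ij = (G*[ij,p] - F*[ij,q])/(EG - F^2), Gamma^q_ij = (E*[ij,q] - F*[ij,p])/(EG - F^2)


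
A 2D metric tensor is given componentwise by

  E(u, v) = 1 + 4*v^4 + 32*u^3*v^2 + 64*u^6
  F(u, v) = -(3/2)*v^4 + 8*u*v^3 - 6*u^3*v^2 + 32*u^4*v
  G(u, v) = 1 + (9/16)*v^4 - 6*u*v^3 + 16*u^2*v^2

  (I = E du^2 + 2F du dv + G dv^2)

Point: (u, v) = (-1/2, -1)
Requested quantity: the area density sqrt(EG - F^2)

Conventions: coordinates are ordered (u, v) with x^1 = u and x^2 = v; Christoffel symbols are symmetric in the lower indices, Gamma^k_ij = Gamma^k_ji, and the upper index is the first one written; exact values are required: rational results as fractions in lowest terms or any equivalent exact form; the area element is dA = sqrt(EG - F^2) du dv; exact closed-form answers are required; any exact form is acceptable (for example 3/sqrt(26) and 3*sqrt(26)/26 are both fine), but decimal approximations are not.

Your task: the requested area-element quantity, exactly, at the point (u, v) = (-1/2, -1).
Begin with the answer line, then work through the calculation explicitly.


Answer: sqrt(EG - F^2) = sqrt(57)/4

E = 2, F = 5/4, G = 41/16; EG - F^2 = 57/16


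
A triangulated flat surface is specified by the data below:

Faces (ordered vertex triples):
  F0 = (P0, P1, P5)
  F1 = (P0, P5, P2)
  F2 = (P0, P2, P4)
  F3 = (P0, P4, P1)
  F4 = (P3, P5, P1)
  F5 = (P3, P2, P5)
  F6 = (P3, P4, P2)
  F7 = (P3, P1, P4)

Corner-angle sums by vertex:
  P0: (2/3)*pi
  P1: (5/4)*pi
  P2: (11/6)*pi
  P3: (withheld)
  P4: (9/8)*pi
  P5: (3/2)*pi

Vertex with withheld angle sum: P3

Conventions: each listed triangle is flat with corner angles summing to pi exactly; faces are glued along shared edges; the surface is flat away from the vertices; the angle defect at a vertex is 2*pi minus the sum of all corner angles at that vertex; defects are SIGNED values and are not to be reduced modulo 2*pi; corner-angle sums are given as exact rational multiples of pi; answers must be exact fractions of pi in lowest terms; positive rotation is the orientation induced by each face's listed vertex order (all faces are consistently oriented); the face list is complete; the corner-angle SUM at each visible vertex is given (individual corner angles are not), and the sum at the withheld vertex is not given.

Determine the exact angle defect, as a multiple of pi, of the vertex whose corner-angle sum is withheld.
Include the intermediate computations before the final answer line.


V = 6, E = 12, F = 8; chi = V - E + F = 2
Gauss-Bonnet: total defect = 2*pi*chi = 4*pi; visible defects sum to (29/8)*pi

Answer: defect(P3) = (3/8)*pi


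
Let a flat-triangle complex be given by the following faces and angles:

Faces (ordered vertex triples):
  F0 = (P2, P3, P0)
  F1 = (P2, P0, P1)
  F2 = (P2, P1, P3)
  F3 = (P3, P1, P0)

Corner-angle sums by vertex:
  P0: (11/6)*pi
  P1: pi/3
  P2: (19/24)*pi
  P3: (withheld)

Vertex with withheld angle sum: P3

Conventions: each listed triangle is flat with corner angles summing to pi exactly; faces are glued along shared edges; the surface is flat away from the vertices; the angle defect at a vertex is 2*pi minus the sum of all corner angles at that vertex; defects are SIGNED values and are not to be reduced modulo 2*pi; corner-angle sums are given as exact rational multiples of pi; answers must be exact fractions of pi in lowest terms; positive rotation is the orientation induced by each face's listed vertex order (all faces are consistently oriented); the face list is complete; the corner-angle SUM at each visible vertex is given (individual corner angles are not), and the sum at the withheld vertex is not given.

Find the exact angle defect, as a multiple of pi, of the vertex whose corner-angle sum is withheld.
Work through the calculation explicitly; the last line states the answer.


V = 4, E = 6, F = 4; chi = V - E + F = 2
Gauss-Bonnet: total defect = 2*pi*chi = 4*pi; visible defects sum to (73/24)*pi

Answer: defect(P3) = (23/24)*pi


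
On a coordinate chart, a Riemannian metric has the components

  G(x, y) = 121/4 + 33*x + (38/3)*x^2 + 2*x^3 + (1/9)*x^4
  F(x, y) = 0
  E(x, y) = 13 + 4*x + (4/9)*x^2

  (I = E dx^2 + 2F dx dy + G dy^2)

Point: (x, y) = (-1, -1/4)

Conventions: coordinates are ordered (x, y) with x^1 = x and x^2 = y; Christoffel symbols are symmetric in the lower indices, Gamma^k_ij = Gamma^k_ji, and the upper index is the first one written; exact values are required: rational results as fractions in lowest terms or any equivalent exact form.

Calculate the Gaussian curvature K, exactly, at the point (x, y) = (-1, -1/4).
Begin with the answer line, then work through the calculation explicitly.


Answer: K = -1296/122825

E = 85/9, F = 0, G = 289/36, EG - F^2 = 24565/324 at the point
E_x = 28/9, E_y = 0, F_x = 0, F_y = 0, G_x = 119/9, G_y = 0
E_yy = 0, F_xy = 0, G_xx = 44/3
Apply the Brioschi formula K = (det M1 - det M2)/(EG - F^2)^2 over the derivative matrices of E, F, G.
M1 = [[-E_yy/2 + F_xy - G_xx/2, E_x/2, F_x - E_y/2], [F_y - G_x/2, E, F], [G_y/2, F, G]] = [[-22/3, 14/9, 0], [-119/18, 85/9, 0], [0, 0, 289/36]]; det M1 = -1380553/2916
M2 = [[0, E_y/2, G_x/2], [E_y/2, E, F], [G_x/2, F, G]] = [[0, 0, 119/18], [0, 85/9, 0], [119/18, 0, 289/36]]; det M2 = -1203685/2916
det M1 - det M2 = -4913/81; K = -4913/81 / (24565/324)^2 = -1296/122825


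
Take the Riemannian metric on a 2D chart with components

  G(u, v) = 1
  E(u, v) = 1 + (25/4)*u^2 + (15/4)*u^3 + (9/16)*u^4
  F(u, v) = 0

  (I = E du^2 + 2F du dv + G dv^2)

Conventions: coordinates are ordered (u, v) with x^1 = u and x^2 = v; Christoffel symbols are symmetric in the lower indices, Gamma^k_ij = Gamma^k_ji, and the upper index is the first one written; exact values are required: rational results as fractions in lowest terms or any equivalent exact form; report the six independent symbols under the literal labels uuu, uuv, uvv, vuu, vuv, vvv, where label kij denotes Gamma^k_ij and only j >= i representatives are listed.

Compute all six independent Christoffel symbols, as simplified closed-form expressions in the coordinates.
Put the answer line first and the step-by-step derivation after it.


Answer: Gamma_uuu = (18*u^3 + 90*u^2 + 100*u)/(9*u^4 + 60*u^3 + 100*u^2 + 16), Gamma_uuv = 0, Gamma_uvv = 0, Gamma_vuu = 0, Gamma_vuv = 0, Gamma_vvv = 0

E = 1 + (25/4)*u^2 + (15/4)*u^3 + (9/16)*u^4; F = 0; G = 1
Gamma^k_ij = (1/2) g^{kl} (d_i g_jl + d_j g_il - d_l g_ij), with g^inv = (1/(EG-F^2)) [[G, -F], [-F, E]]
first partials: E_u = (25/2)*u + (45/4)*u^2 + (9/4)*u^3, E_v = 0, F_u = 0, F_v = 0, G_u = 0, G_v = 0
D = EG - F^2 = 1 + (25/4)*u^2 + (15/4)*u^3 + (9/16)*u^4
expanded: Gamma^u_uu = (G E_u - 2F F_u + F E_v)/(2D), Gamma^u_uv = (G E_v - F G_u)/(2D), Gamma^u_vv = (2G F_v - G G_u - F G_v)/(2D), Gamma^v_uu = (2E F_u - E E_v - F E_u)/(2D), Gamma^v_uv = (E G_u - F E_v)/(2D), Gamma^v_vv = (E G_v - 2F F_v + F G_u)/(2D); substitute and cancel common factors


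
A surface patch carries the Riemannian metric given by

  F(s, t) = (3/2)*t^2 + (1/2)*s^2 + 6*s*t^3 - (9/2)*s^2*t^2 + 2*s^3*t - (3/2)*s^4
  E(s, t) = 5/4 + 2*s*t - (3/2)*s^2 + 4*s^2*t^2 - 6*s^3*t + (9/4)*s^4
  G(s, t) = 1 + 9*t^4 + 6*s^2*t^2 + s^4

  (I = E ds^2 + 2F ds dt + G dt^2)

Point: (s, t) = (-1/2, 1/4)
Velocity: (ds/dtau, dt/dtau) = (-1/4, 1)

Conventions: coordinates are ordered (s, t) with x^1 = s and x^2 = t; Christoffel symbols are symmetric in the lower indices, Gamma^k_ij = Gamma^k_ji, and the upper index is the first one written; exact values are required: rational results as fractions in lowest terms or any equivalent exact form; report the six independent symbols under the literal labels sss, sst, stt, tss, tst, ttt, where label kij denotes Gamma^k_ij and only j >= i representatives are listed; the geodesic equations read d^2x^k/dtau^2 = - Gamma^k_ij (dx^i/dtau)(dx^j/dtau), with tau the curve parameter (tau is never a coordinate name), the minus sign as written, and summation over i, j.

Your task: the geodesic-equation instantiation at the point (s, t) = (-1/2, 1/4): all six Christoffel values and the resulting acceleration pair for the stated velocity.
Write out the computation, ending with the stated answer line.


E = 65/64, F = -7/128, G = 305/256 at the point
E_s = -1/2, E_t = 1/4, F_s = 1, F_t = -5/8, G_s = -7/8, G_t = 21/16
EG - F^2 = 309/256;  g^inv = (256/309) * [[305/256, 7/128], [7/128, 65/64]]
first-kind symbols [ij,l] = (1/2)(d_i g_jl + d_j g_il - d_l g_ij): [ss,s] = E_s/2 = -1/4, [ss,t] = F_s - E_t/2 = 7/8, [st,s] = E_t/2 = 1/8, [st,t] = G_s/2 = -7/16, [tt,s] = F_t - G_s/2 = -3/16, [tt,t] = G_t/2 = 21/32
Gamma^s_ij = (G*[ij,s] - F*[ij,t])/(EG - F^2), Gamma^t_ij = (E*[ij,t] - F*[ij,s])/(EG - F^2)
Gamma_sss = -64/309, Gamma_sst = 32/309, Gamma_stt = -16/103, Gamma_tss = 224/309, Gamma_tst = -112/309, Gamma_ttt = 56/103
d^2s/dtau^2 = -(Gamma_sss*(-1/4)^2 + 2*Gamma_sst*(-1/4)*(1) + Gamma_stt*(1)^2) = 68/309
d^2t/dtau^2 = -(Gamma_tss*(-1/4)^2 + 2*Gamma_tst*(-1/4)*(1) + Gamma_ttt*(1)^2) = -238/309

Answer: Gamma_sss = -64/309, Gamma_sst = 32/309, Gamma_stt = -16/103, Gamma_tss = 224/309, Gamma_tst = -112/309, Gamma_ttt = 56/103; accelerations (d^2s/dtau^2, d^2t/dtau^2) = (68/309, -238/309)


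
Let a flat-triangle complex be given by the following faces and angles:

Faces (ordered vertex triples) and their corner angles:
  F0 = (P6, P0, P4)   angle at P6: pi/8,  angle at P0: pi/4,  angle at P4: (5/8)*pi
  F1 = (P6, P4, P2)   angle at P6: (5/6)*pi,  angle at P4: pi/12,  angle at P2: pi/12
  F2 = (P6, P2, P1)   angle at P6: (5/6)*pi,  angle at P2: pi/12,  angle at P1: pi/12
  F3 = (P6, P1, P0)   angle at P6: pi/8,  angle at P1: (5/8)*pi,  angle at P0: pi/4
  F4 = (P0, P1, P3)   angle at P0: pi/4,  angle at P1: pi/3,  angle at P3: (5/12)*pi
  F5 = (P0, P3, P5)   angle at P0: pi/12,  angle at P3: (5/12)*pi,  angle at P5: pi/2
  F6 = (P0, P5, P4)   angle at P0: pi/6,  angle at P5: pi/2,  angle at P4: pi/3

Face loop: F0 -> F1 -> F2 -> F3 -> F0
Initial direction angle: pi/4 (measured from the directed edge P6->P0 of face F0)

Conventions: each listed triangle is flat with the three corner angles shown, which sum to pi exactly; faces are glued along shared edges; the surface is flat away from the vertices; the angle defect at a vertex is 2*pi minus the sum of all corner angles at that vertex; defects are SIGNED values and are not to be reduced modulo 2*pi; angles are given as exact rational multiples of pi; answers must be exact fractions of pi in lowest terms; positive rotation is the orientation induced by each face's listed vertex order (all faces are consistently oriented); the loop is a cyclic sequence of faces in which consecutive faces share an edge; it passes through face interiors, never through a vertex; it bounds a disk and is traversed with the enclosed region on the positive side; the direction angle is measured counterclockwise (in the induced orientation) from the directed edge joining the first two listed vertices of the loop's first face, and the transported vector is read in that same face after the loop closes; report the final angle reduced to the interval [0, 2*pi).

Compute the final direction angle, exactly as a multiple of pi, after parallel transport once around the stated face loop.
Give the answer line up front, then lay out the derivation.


Answer: final direction angle = pi/3

enclosed vertex P6: corner angles sum to (23/12)*pi, defect = 2*pi - (23/12)*pi = pi/12
summing the enclosed defects onto the initial angle, mod 2*pi in the induced orientation:
final angle = pi/4 + pi/12 = pi/3 (mod 2*pi)


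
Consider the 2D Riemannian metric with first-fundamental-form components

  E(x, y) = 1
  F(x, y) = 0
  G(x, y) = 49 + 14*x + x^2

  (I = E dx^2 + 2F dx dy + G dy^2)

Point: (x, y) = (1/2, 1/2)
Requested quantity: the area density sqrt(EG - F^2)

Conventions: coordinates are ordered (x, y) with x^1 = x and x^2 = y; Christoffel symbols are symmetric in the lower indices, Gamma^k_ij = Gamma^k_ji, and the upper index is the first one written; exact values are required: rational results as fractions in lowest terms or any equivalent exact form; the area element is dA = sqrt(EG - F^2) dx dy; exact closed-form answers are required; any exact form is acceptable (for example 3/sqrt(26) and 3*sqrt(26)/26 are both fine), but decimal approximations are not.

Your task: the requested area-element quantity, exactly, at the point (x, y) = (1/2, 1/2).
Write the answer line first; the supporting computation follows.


Answer: sqrt(EG - F^2) = 15/2

E = 1, F = 0, G = 225/4; EG - F^2 = 225/4


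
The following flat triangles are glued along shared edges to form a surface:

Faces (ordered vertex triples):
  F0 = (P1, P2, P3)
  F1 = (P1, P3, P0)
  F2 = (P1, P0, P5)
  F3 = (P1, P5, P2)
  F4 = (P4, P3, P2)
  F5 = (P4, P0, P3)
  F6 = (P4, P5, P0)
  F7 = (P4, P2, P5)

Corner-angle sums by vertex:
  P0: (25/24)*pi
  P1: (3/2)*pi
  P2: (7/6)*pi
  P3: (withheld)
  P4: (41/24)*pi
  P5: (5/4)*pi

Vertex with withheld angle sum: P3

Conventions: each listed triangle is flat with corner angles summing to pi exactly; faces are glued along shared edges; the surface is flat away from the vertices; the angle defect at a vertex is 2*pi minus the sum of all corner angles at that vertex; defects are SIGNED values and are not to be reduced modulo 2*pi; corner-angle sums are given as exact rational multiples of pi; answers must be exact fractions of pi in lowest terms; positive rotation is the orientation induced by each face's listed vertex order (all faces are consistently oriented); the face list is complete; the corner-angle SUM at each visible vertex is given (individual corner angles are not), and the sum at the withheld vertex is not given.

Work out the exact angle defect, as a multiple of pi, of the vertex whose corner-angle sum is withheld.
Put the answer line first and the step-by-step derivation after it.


Answer: defect(P3) = (2/3)*pi

V = 6, E = 12, F = 8; chi = V - E + F = 2
Gauss-Bonnet: total defect = 2*pi*chi = 4*pi; visible defects sum to (10/3)*pi


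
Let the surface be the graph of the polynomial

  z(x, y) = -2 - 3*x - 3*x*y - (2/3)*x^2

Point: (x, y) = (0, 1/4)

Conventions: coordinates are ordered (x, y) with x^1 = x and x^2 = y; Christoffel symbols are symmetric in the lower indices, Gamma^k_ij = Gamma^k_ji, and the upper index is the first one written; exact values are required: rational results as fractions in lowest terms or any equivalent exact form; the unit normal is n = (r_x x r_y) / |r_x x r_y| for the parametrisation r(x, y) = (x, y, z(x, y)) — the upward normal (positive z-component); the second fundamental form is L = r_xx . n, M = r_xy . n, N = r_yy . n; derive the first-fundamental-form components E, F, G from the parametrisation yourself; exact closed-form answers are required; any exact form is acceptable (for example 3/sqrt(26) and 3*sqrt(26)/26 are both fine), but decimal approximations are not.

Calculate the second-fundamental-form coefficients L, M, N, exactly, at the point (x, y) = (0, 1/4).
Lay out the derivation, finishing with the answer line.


z_x = -15/4, z_y = 0, z_xx = -4/3, z_xy = -3, z_yy = 0
E = 241/16, F = 0, G = 1; answer radicand W^2 = 241/16
unnormalised second-form numerators: l = -4/3, m = -3, n = 0; L = l/sqrt(241/16), and similarly M = m/sqrt(W^2), N = n/sqrt(W^2)

Answer: L = -16*sqrt(241)/723, M = -12*sqrt(241)/241, N = 0
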